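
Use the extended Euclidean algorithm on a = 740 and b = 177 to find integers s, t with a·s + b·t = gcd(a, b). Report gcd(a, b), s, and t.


Euclidean algorithm on (740, 177) — divide until remainder is 0:
  740 = 4 · 177 + 32
  177 = 5 · 32 + 17
  32 = 1 · 17 + 15
  17 = 1 · 15 + 2
  15 = 7 · 2 + 1
  2 = 2 · 1 + 0
gcd(740, 177) = 1.
Track Bezout coefficients alongside the remainders: start with r₀ = 740 = a·1 + b·0 (s = 1, t = 0) and r₁ = 177 = a·0 + b·1 (s = 0, t = 1); each new remainder r_{k+1} = r_{k-1} − q_k·r_k inherits s_{k+1} = s_{k-1} − q_k·s_k, t_{k+1} = t_{k-1} − q_k·t_k, so r_k = a·s_k + b·t_k at every step:
  q = 4: r = 32, s = 1 − 4·0 = 1, t = 0 − 4·1 = -4  (check: 740·1 + 177·(-4) = 32)
  q = 5: r = 17, s = 0 − 5·1 = -5, t = 1 − 5·(-4) = 21  (check: 740·(-5) + 177·21 = 17)
  q = 1: r = 15, s = 1 − 1·(-5) = 6, t = -4 − 1·21 = -25  (check: 740·6 + 177·(-25) = 15)
  q = 1: r = 2, s = -5 − 1·6 = -11, t = 21 − 1·(-25) = 46  (check: 740·(-11) + 177·46 = 2)
  q = 7: r = 1, s = 6 − 7·(-11) = 83, t = -25 − 7·46 = -347  (check: 740·83 + 177·(-347) = 1)
The row with r = 1 (the gcd) gives the Bezout coefficients s = 83, t = -347.
Result: 740 · (83) + 177 · (-347) = 1.

gcd(740, 177) = 1; s = 83, t = -347 (check: 740·83 + 177·(-347) = 1).


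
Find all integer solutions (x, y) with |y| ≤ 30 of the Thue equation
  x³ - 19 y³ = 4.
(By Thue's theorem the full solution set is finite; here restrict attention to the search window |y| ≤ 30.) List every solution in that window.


The equation is x³ - 19y³ = 4. For fixed y, x³ = 19·y³ + 4, so a solution requires the RHS to be a perfect cube.
Strategy: iterate y from -30 to 30, compute RHS = 19·y³ + 4, and check whether it is a (positive or negative) perfect cube.
Check small values of y:
  y = 0: RHS = 4 is not a perfect cube.
  y = 1: RHS = 23 is not a perfect cube.
  y = -1: RHS = -15 is not a perfect cube.
  y = 2: RHS = 156 is not a perfect cube.
  y = -2: RHS = -148 is not a perfect cube.
  y = 3: RHS = 517 is not a perfect cube.
  y = -3: RHS = -509 is not a perfect cube.
Continuing the search up to |y| = 30 finds no solutions either.
No (x, y) in the scanned range satisfies the equation.

No integer solutions with |y| ≤ 30.


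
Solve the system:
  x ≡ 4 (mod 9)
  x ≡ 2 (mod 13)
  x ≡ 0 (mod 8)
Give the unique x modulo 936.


Moduli 9, 13, 8 are pairwise coprime; by CRT there is a unique solution modulo M = 9 · 13 · 8 = 936.
Solve pairwise, accumulating the modulus:
  Start with x ≡ 4 (mod 9).
  Combine with x ≡ 2 (mod 13): since gcd(9, 13) = 1, we get a unique residue mod 117.
    Write x = 4 + 9·t and substitute into x ≡ 2 (mod 13): 9·t ≡ 2 − 4 = -2 (mod 13).
    Reduce coefficients mod 13: 9·t ≡ 11 (mod 13).
    The inverse of 9 mod 13 is 3 (since 9·3 = 27 = 2·13 + 1), so t ≡ 3·11 = 33 ≡ 7 (mod 13).
    Then x = 4 + 9·7 = 67, valid modulo lcm(9, 13) = 117: x ≡ 67 (mod 117).
  Combine with x ≡ 0 (mod 8): since gcd(117, 8) = 1, we get a unique residue mod 936.
    Write x = 67 + 117·t and substitute into x ≡ 0 (mod 8): 117·t ≡ 0 − 67 = -67 (mod 8).
    Reduce coefficients mod 8: 5·t ≡ 5 (mod 8).
    The inverse of 5 mod 8 is 5 (since 5·5 = 25 = 3·8 + 1), so t ≡ 5·5 = 25 ≡ 1 (mod 8).
    Then x = 67 + 117·1 = 184, valid modulo lcm(117, 8) = 936: x ≡ 184 (mod 936).
Verify: 184 mod 9 = 4 ✓, 184 mod 13 = 2 ✓, 184 mod 8 = 0 ✓.

x ≡ 184 (mod 936).


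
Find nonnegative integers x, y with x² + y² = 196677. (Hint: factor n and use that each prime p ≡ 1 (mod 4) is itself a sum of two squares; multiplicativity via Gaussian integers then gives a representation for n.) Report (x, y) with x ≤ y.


Step 1: Factor n = 196677 = 3^2 · 13 · 41^2.
Step 2: Check the mod-4 condition on each prime factor: 3 ≡ 3 (mod 4), exponent 2 (must be even); 13 ≡ 1 (mod 4), exponent 1; 41 ≡ 1 (mod 4), exponent 2.
All primes ≡ 3 (mod 4) appear to even exponent (or don't appear), so by the two-squares theorem n IS expressible as a sum of two squares.
Step 3: Build a representation. Group n = k² · m with k = 3 and m = 13 · 41 · 41 = 21853 (a product of primes ≡ 1 (mod 4)); a representation of m scales to one of n via (k·x)² + (k·y)² = k²(x² + y²). Each prime p ≡ 1 (mod 4) is itself a sum of two squares; find a² by testing p − a² for a perfect square:
  13: 13 − 1² = 12, 13 − 2² = 9 = 3² ⇒ 13 = 2² + 3².
  41: 41 − 1² = 40, 41 − 2² = 37, 41 − 3² = 32, 41 − 4² = 25 = 5² ⇒ 41 = 4² + 5².
  Combine using the Brahmagupta–Fibonacci identity (a² + b²)(c² + d²) = (ac − bd)² + (ad + bc)² = (ac + bd)² + (ad − bc)²:
  13 · 41 = 533: from (2² + 3²)(4² + 5²), take (2·4 − 3·5, 2·5 + 3·4) = (8 − 15, 10 + 12) = (-7, 22); dropping signs (only squares matter) gives (7, 22); check 7² + 22² = 49 + 484 = 533 ✓.
  533 · 41 = 21853: from (7² + 22²)(4² + 5²), take (7·4 − 22·5, 7·5 + 22·4) = (28 − 110, 35 + 88) = (-82, 123); dropping signs (only squares matter) gives (82, 123); check 82² + 123² = 6724 + 15129 = 21853 ✓.
  Scale by k = 3: (3·82, 3·123) = (246, 369).
Step 4: Order so x ≤ y and verify: 246² + 369² = 60516 + 136161 = 196677 = n. ✓

n = 196677 = 246² + 369² (one valid representation with x ≤ y).


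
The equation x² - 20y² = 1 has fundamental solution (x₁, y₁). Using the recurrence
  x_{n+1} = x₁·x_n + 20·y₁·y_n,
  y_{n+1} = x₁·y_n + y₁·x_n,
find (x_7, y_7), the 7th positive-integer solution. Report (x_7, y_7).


Step 1: Find the fundamental solution (x₁, y₁) of x² - 20y² = 1.
  Expand √20 as a continued fraction. a₀ = ⌊√20⌋ = 4; iterate m_{k+1} = d_k·a_k − m_k, d_{k+1} = (20 − m_{k+1}²)/d_k, a_{k+1} = ⌊(a₀ + m_{k+1})/d_{k+1}⌋ (starting m₀ = 0, d₀ = 1), with convergents p_k = a_k·p_{k-1} + p_{k-2}, q_k = a_k·q_{k-1} + q_{k-2} (p₋₁ = 1, q₋₁ = 0):
  k = 0: a₀ = 4; p₀/q₀ = 4/1; p₀² − 20·q₀² = 16 − 20 = -4.
  k = 1: m = 4, d = 4, a = ⌊(4 + 4)/4⌋ = 2; p/q = (2·4 + 1)/(2·1 + 0) = 9/2; p² − 20·q² = 81 − 80 = 1.
  The first convergent with p² − 20·q² = 1 gives the fundamental solution (x₁, y₁) = (9, 2).
Step 2: Apply the recurrence (x_{n+1}, y_{n+1}) = (x₁x_n + 20y₁y_n, x₁y_n + y₁x_n) repeatedly.
  From (x_1, y_1) = (9, 2): x_2 = 9·9 + 20·2·2 = 161; y_2 = 9·2 + 2·9 = 36.
  From (x_2, y_2) = (161, 36): x_3 = 9·161 + 20·2·36 = 2889; y_3 = 9·36 + 2·161 = 646.
  From (x_3, y_3) = (2889, 646): x_4 = 9·2889 + 20·2·646 = 51841; y_4 = 9·646 + 2·2889 = 11592.
  From (x_4, y_4) = (51841, 11592): x_5 = 9·51841 + 20·2·11592 = 930249; y_5 = 9·11592 + 2·51841 = 208010.
  From (x_5, y_5) = (930249, 208010): x_6 = 9·930249 + 20·2·208010 = 16692641; y_6 = 9·208010 + 2·930249 = 3732588.
  From (x_6, y_6) = (16692641, 3732588): x_7 = 9·16692641 + 20·2·3732588 = 299537289; y_7 = 9·3732588 + 2·16692641 = 66978574.
Step 3: Verify x_7² - 20·y_7² = 89722587501469521 - 89722587501469520 = 1 (should be 1). ✓

(x_1, y_1) = (9, 2); (x_7, y_7) = (299537289, 66978574).


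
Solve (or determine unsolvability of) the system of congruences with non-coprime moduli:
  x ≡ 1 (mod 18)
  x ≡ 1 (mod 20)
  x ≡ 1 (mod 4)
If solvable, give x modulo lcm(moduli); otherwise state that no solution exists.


Moduli 18, 20, 4 are not pairwise coprime, so CRT works modulo lcm(m_i) when all pairwise compatibility conditions hold.
Pairwise compatibility: gcd(m_i, m_j) must divide a_i - a_j for every pair.
Merge one congruence at a time:
  Start: x ≡ 1 (mod 18).
  Combine with x ≡ 1 (mod 20): gcd(18, 20) = 2; 1 - 1 = 0, which IS divisible by 2, so compatible.
    Write x = 1 + 18·t and substitute into x ≡ 1 (mod 20): 18·t ≡ 1 − 1 = 0 (mod 20).
    Divide the congruence (and modulus) by g = 2: 9·t ≡ 0 (mod 10).
    The inverse of 9 mod 10 is 9 (since 9·9 = 81 = 8·10 + 1), so t ≡ 9·0 = 0 ≡ 0 (mod 10).
    Then x = 1 + 18·0 = 1, valid modulo lcm(18, 20) = 180: x ≡ 1 (mod 180).
  Combine with x ≡ 1 (mod 4): gcd(180, 4) = 4; 1 - 1 = 0, which IS divisible by 4, so compatible.
    Write x = 1 + 180·t and substitute into x ≡ 1 (mod 4): 180·t ≡ 1 − 1 = 0 (mod 4).
    Divide the congruence (and modulus) by g = 4: 45·t ≡ 0 (mod 1).
    Modulo 1 every t works; take t = 0.
    Then x = 1 + 180·0 = 1, valid modulo lcm(180, 4) = 180: x ≡ 1 (mod 180).
Verify: 1 mod 18 = 1, 1 mod 20 = 1, 1 mod 4 = 1.

x ≡ 1 (mod 180).


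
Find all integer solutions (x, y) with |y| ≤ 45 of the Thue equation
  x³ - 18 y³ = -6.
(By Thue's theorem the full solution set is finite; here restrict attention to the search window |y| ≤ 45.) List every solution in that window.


The equation is x³ - 18y³ = -6. For fixed y, x³ = 18·y³ − 6, so a solution requires the RHS to be a perfect cube.
Strategy: iterate y from -45 to 45, compute RHS = 18·y³ − 6, and check whether it is a (positive or negative) perfect cube.
Check small values of y:
  y = 0: RHS = -6 is not a perfect cube.
  y = 1: RHS = 12 is not a perfect cube.
  y = -1: RHS = -24 is not a perfect cube.
  y = 2: RHS = 138 is not a perfect cube.
  y = -2: RHS = -150 is not a perfect cube.
  y = 3: RHS = 480 is not a perfect cube.
  y = -3: RHS = -492 is not a perfect cube.
Continuing the search up to |y| = 45 finds no solutions either.
No (x, y) in the scanned range satisfies the equation.

No integer solutions with |y| ≤ 45.


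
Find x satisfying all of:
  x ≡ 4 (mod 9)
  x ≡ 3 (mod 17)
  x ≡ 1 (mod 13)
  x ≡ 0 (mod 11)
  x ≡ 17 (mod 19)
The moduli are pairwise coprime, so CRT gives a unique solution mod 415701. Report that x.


Product of moduli M = 9 · 17 · 13 · 11 · 19 = 415701.
Merge one congruence at a time:
  Start: x ≡ 4 (mod 9).
  Combine with x ≡ 3 (mod 17); new modulus lcm = 153.
    Write x = 4 + 9·t and substitute into x ≡ 3 (mod 17): 9·t ≡ 3 − 4 = -1 (mod 17).
    Reduce coefficients mod 17: 9·t ≡ 16 (mod 17).
    The inverse of 9 mod 17 is 2 (since 9·2 = 18 = 1·17 + 1), so t ≡ 2·16 = 32 ≡ 15 (mod 17).
    Then x = 4 + 9·15 = 139, valid modulo lcm(9, 17) = 153: x ≡ 139 (mod 153).
  Combine with x ≡ 1 (mod 13); new modulus lcm = 1989.
    Write x = 139 + 153·t and substitute into x ≡ 1 (mod 13): 153·t ≡ 1 − 139 = -138 (mod 13).
    Reduce coefficients mod 13: 10·t ≡ 5 (mod 13).
    The inverse of 10 mod 13 is 4 (since 10·4 = 40 = 3·13 + 1), so t ≡ 4·5 = 20 ≡ 7 (mod 13).
    Then x = 139 + 153·7 = 1210, valid modulo lcm(153, 13) = 1989: x ≡ 1210 (mod 1989).
  Combine with x ≡ 0 (mod 11); new modulus lcm = 21879.
    Write x = 1210 + 1989·t and substitute into x ≡ 0 (mod 11): 1989·t ≡ 0 − 1210 = -1210 (mod 11).
    Reduce coefficients mod 11: 9·t ≡ 0 (mod 11).
    The inverse of 9 mod 11 is 5 (since 9·5 = 45 = 4·11 + 1), so t ≡ 5·0 = 0 ≡ 0 (mod 11).
    Then x = 1210 + 1989·0 = 1210, valid modulo lcm(1989, 11) = 21879: x ≡ 1210 (mod 21879).
  Combine with x ≡ 17 (mod 19); new modulus lcm = 415701.
    Write x = 1210 + 21879·t and substitute into x ≡ 17 (mod 19): 21879·t ≡ 17 − 1210 = -1193 (mod 19).
    Reduce coefficients mod 19: 10·t ≡ 4 (mod 19).
    The inverse of 10 mod 19 is 2 (since 10·2 = 20 = 1·19 + 1), so t ≡ 2·4 = 8 ≡ 8 (mod 19).
    Then x = 1210 + 21879·8 = 176242, valid modulo lcm(21879, 19) = 415701: x ≡ 176242 (mod 415701).
Verify against each original: 176242 mod 9 = 4, 176242 mod 17 = 3, 176242 mod 13 = 1, 176242 mod 11 = 0, 176242 mod 19 = 17.

x ≡ 176242 (mod 415701).


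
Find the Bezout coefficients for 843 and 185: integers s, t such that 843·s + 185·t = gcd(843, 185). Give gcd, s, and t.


Euclidean algorithm on (843, 185) — divide until remainder is 0:
  843 = 4 · 185 + 103
  185 = 1 · 103 + 82
  103 = 1 · 82 + 21
  82 = 3 · 21 + 19
  21 = 1 · 19 + 2
  19 = 9 · 2 + 1
  2 = 2 · 1 + 0
gcd(843, 185) = 1.
Track Bezout coefficients alongside the remainders: start with r₀ = 843 = a·1 + b·0 (s = 1, t = 0) and r₁ = 185 = a·0 + b·1 (s = 0, t = 1); each new remainder r_{k+1} = r_{k-1} − q_k·r_k inherits s_{k+1} = s_{k-1} − q_k·s_k, t_{k+1} = t_{k-1} − q_k·t_k, so r_k = a·s_k + b·t_k at every step:
  q = 4: r = 103, s = 1 − 4·0 = 1, t = 0 − 4·1 = -4  (check: 843·1 + 185·(-4) = 103)
  q = 1: r = 82, s = 0 − 1·1 = -1, t = 1 − 1·(-4) = 5  (check: 843·(-1) + 185·5 = 82)
  q = 1: r = 21, s = 1 − 1·(-1) = 2, t = -4 − 1·5 = -9  (check: 843·2 + 185·(-9) = 21)
  q = 3: r = 19, s = -1 − 3·2 = -7, t = 5 − 3·(-9) = 32  (check: 843·(-7) + 185·32 = 19)
  q = 1: r = 2, s = 2 − 1·(-7) = 9, t = -9 − 1·32 = -41  (check: 843·9 + 185·(-41) = 2)
  q = 9: r = 1, s = -7 − 9·9 = -88, t = 32 − 9·(-41) = 401  (check: 843·(-88) + 185·401 = 1)
The row with r = 1 (the gcd) gives the Bezout coefficients s = -88, t = 401.
Result: 843 · (-88) + 185 · (401) = 1.

gcd(843, 185) = 1; s = -88, t = 401 (check: 843·(-88) + 185·401 = 1).


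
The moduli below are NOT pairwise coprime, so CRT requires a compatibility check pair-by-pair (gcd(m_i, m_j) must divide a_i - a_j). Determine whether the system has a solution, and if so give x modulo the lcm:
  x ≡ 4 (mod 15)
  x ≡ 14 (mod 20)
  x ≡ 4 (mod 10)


Moduli 15, 20, 10 are not pairwise coprime, so CRT works modulo lcm(m_i) when all pairwise compatibility conditions hold.
Pairwise compatibility: gcd(m_i, m_j) must divide a_i - a_j for every pair.
Merge one congruence at a time:
  Start: x ≡ 4 (mod 15).
  Combine with x ≡ 14 (mod 20): gcd(15, 20) = 5; 14 - 4 = 10, which IS divisible by 5, so compatible.
    Write x = 4 + 15·t and substitute into x ≡ 14 (mod 20): 15·t ≡ 14 − 4 = 10 (mod 20).
    Divide the congruence (and modulus) by g = 5: 3·t ≡ 2 (mod 4).
    The inverse of 3 mod 4 is 3 (since 3·3 = 9 = 2·4 + 1), so t ≡ 3·2 = 6 ≡ 2 (mod 4).
    Then x = 4 + 15·2 = 34, valid modulo lcm(15, 20) = 60: x ≡ 34 (mod 60).
  Combine with x ≡ 4 (mod 10): gcd(60, 10) = 10; 4 - 34 = -30, which IS divisible by 10, so compatible.
    Write x = 34 + 60·t and substitute into x ≡ 4 (mod 10): 60·t ≡ 4 − 34 = -30 (mod 10).
    Divide the congruence (and modulus) by g = 10: 6·t ≡ -3 (mod 1).
    Modulo 1 every t works; take t = 0.
    Then x = 34 + 60·0 = 34, valid modulo lcm(60, 10) = 60: x ≡ 34 (mod 60).
Verify: 34 mod 15 = 4, 34 mod 20 = 14, 34 mod 10 = 4.

x ≡ 34 (mod 60).


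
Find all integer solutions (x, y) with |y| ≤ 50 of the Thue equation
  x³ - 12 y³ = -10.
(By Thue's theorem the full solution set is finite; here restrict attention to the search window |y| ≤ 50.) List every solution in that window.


The equation is x³ - 12y³ = -10. For fixed y, x³ = 12·y³ − 10, so a solution requires the RHS to be a perfect cube.
Strategy: iterate y from -50 to 50, compute RHS = 12·y³ − 10, and check whether it is a (positive or negative) perfect cube.
Check small values of y:
  y = 0: RHS = -10 is not a perfect cube.
  y = 1: RHS = 2 is not a perfect cube.
  y = -1: RHS = -22 is not a perfect cube.
  y = 2: RHS = 86 is not a perfect cube.
  y = -2: RHS = -106 is not a perfect cube.
  y = 3: RHS = 314 is not a perfect cube.
  y = -3: RHS = -334 is not a perfect cube.
Continuing the search up to |y| = 50 finds no solutions either.
No (x, y) in the scanned range satisfies the equation.

No integer solutions with |y| ≤ 50.


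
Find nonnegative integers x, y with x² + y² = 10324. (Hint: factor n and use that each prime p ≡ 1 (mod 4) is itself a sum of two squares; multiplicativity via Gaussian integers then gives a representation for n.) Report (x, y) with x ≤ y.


Step 1: Factor n = 10324 = 2^2 · 29 · 89.
Step 2: Check the mod-4 condition on each prime factor: 2 = 2 (special); 29 ≡ 1 (mod 4), exponent 1; 89 ≡ 1 (mod 4), exponent 1.
All primes ≡ 3 (mod 4) appear to even exponent (or don't appear), so by the two-squares theorem n IS expressible as a sum of two squares.
Step 3: Build a representation. Group n = k² · m with k = 2 and m = 29 · 89 = 2581 (a product of primes ≡ 1 (mod 4)); a representation of m scales to one of n via (k·x)² + (k·y)² = k²(x² + y²). Each prime p ≡ 1 (mod 4) is itself a sum of two squares; find a² by testing p − a² for a perfect square:
  29: 29 − 1² = 28, 29 − 2² = 25 = 5² ⇒ 29 = 2² + 5².
  89: 89 − 1² = 88, 89 − 2² = 85, 89 − 3² = 80, 89 − 4² = 73, 89 − 5² = 64 = 8² ⇒ 89 = 5² + 8².
  Combine using the Brahmagupta–Fibonacci identity (a² + b²)(c² + d²) = (ac − bd)² + (ad + bc)² = (ac + bd)² + (ad − bc)²:
  29 · 89 = 2581: from (2² + 5²)(5² + 8²), take (2·5 − 5·8, 2·8 + 5·5) = (10 − 40, 16 + 25) = (-30, 41); dropping signs (only squares matter) gives (30, 41); check 30² + 41² = 900 + 1681 = 2581 ✓.
  Scale by k = 2: (2·30, 2·41) = (60, 82).
Step 4: Order so x ≤ y and verify: 60² + 82² = 3600 + 6724 = 10324 = n. ✓

n = 10324 = 60² + 82² (one valid representation with x ≤ y).


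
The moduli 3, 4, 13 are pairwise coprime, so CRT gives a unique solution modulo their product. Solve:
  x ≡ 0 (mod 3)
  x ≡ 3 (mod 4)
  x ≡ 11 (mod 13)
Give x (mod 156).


Moduli 3, 4, 13 are pairwise coprime; by CRT there is a unique solution modulo M = 3 · 4 · 13 = 156.
Solve pairwise, accumulating the modulus:
  Start with x ≡ 0 (mod 3).
  Combine with x ≡ 3 (mod 4): since gcd(3, 4) = 1, we get a unique residue mod 12.
    Write x = 0 + 3·t and substitute into x ≡ 3 (mod 4): 3·t ≡ 3 − 0 = 3 (mod 4).
    The inverse of 3 mod 4 is 3 (since 3·3 = 9 = 2·4 + 1), so t ≡ 3·3 = 9 ≡ 1 (mod 4).
    Then x = 0 + 3·1 = 3, valid modulo lcm(3, 4) = 12: x ≡ 3 (mod 12).
  Combine with x ≡ 11 (mod 13): since gcd(12, 13) = 1, we get a unique residue mod 156.
    Write x = 3 + 12·t and substitute into x ≡ 11 (mod 13): 12·t ≡ 11 − 3 = 8 (mod 13).
    The inverse of 12 mod 13 is 12 (since 12·12 = 144 = 11·13 + 1), so t ≡ 12·8 = 96 ≡ 5 (mod 13).
    Then x = 3 + 12·5 = 63, valid modulo lcm(12, 13) = 156: x ≡ 63 (mod 156).
Verify: 63 mod 3 = 0 ✓, 63 mod 4 = 3 ✓, 63 mod 13 = 11 ✓.

x ≡ 63 (mod 156).


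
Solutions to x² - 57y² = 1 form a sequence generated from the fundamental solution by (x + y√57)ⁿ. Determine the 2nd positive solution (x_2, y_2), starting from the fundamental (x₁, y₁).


Step 1: Find the fundamental solution (x₁, y₁) of x² - 57y² = 1.
  Expand √57 as a continued fraction. a₀ = ⌊√57⌋ = 7; iterate m_{k+1} = d_k·a_k − m_k, d_{k+1} = (57 − m_{k+1}²)/d_k, a_{k+1} = ⌊(a₀ + m_{k+1})/d_{k+1}⌋ (starting m₀ = 0, d₀ = 1), with convergents p_k = a_k·p_{k-1} + p_{k-2}, q_k = a_k·q_{k-1} + q_{k-2} (p₋₁ = 1, q₋₁ = 0):
  k = 0: a₀ = 7; p₀/q₀ = 7/1; p₀² − 57·q₀² = 49 − 57 = -8.
  k = 1: m = 7, d = 8, a = ⌊(7 + 7)/8⌋ = 1; p/q = (1·7 + 1)/(1·1 + 0) = 8/1; p² − 57·q² = 64 − 57 = 7.
  k = 2: m = 1, d = 7, a = ⌊(7 + 1)/7⌋ = 1; p/q = (1·8 + 7)/(1·1 + 1) = 15/2; p² − 57·q² = 225 − 228 = -3.
  k = 3: m = 6, d = 3, a = ⌊(7 + 6)/3⌋ = 4; p/q = (4·15 + 8)/(4·2 + 1) = 68/9; p² − 57·q² = 4624 − 4617 = 7.
  k = 4: m = 6, d = 7, a = ⌊(7 + 6)/7⌋ = 1; p/q = (1·68 + 15)/(1·9 + 2) = 83/11; p² − 57·q² = 6889 − 6897 = -8.
  k = 5: m = 1, d = 8, a = ⌊(7 + 1)/8⌋ = 1; p/q = (1·83 + 68)/(1·11 + 9) = 151/20; p² − 57·q² = 22801 − 22800 = 1.
  The first convergent with p² − 57·q² = 1 gives the fundamental solution (x₁, y₁) = (151, 20).
Step 2: Apply the recurrence (x_{n+1}, y_{n+1}) = (x₁x_n + 57y₁y_n, x₁y_n + y₁x_n) repeatedly.
  From (x_1, y_1) = (151, 20): x_2 = 151·151 + 57·20·20 = 45601; y_2 = 151·20 + 20·151 = 6040.
Step 3: Verify x_2² - 57·y_2² = 2079451201 - 2079451200 = 1 (should be 1). ✓

(x_1, y_1) = (151, 20); (x_2, y_2) = (45601, 6040).


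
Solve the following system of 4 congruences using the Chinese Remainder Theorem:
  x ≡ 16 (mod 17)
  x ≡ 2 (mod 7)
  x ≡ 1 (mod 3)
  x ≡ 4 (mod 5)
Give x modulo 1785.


Product of moduli M = 17 · 7 · 3 · 5 = 1785.
Merge one congruence at a time:
  Start: x ≡ 16 (mod 17).
  Combine with x ≡ 2 (mod 7); new modulus lcm = 119.
    Write x = 16 + 17·t and substitute into x ≡ 2 (mod 7): 17·t ≡ 2 − 16 = -14 (mod 7).
    Reduce coefficients mod 7: 3·t ≡ 0 (mod 7).
    The inverse of 3 mod 7 is 5 (since 3·5 = 15 = 2·7 + 1), so t ≡ 5·0 = 0 ≡ 0 (mod 7).
    Then x = 16 + 17·0 = 16, valid modulo lcm(17, 7) = 119: x ≡ 16 (mod 119).
  Combine with x ≡ 1 (mod 3); new modulus lcm = 357.
    Write x = 16 + 119·t and substitute into x ≡ 1 (mod 3): 119·t ≡ 1 − 16 = -15 (mod 3).
    Reduce coefficients mod 3: 2·t ≡ 0 (mod 3).
    The inverse of 2 mod 3 is 2 (since 2·2 = 4 = 1·3 + 1), so t ≡ 2·0 = 0 ≡ 0 (mod 3).
    Then x = 16 + 119·0 = 16, valid modulo lcm(119, 3) = 357: x ≡ 16 (mod 357).
  Combine with x ≡ 4 (mod 5); new modulus lcm = 1785.
    Write x = 16 + 357·t and substitute into x ≡ 4 (mod 5): 357·t ≡ 4 − 16 = -12 (mod 5).
    Reduce coefficients mod 5: 2·t ≡ 3 (mod 5).
    The inverse of 2 mod 5 is 3 (since 2·3 = 6 = 1·5 + 1), so t ≡ 3·3 = 9 ≡ 4 (mod 5).
    Then x = 16 + 357·4 = 1444, valid modulo lcm(357, 5) = 1785: x ≡ 1444 (mod 1785).
Verify against each original: 1444 mod 17 = 16, 1444 mod 7 = 2, 1444 mod 3 = 1, 1444 mod 5 = 4.

x ≡ 1444 (mod 1785).


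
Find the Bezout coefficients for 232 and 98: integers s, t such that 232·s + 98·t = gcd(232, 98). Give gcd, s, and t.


Euclidean algorithm on (232, 98) — divide until remainder is 0:
  232 = 2 · 98 + 36
  98 = 2 · 36 + 26
  36 = 1 · 26 + 10
  26 = 2 · 10 + 6
  10 = 1 · 6 + 4
  6 = 1 · 4 + 2
  4 = 2 · 2 + 0
gcd(232, 98) = 2.
Track Bezout coefficients alongside the remainders: start with r₀ = 232 = a·1 + b·0 (s = 1, t = 0) and r₁ = 98 = a·0 + b·1 (s = 0, t = 1); each new remainder r_{k+1} = r_{k-1} − q_k·r_k inherits s_{k+1} = s_{k-1} − q_k·s_k, t_{k+1} = t_{k-1} − q_k·t_k, so r_k = a·s_k + b·t_k at every step:
  q = 2: r = 36, s = 1 − 2·0 = 1, t = 0 − 2·1 = -2  (check: 232·1 + 98·(-2) = 36)
  q = 2: r = 26, s = 0 − 2·1 = -2, t = 1 − 2·(-2) = 5  (check: 232·(-2) + 98·5 = 26)
  q = 1: r = 10, s = 1 − 1·(-2) = 3, t = -2 − 1·5 = -7  (check: 232·3 + 98·(-7) = 10)
  q = 2: r = 6, s = -2 − 2·3 = -8, t = 5 − 2·(-7) = 19  (check: 232·(-8) + 98·19 = 6)
  q = 1: r = 4, s = 3 − 1·(-8) = 11, t = -7 − 1·19 = -26  (check: 232·11 + 98·(-26) = 4)
  q = 1: r = 2, s = -8 − 1·11 = -19, t = 19 − 1·(-26) = 45  (check: 232·(-19) + 98·45 = 2)
The row with r = 2 (the gcd) gives the Bezout coefficients s = -19, t = 45.
Result: 232 · (-19) + 98 · (45) = 2.

gcd(232, 98) = 2; s = -19, t = 45 (check: 232·(-19) + 98·45 = 2).


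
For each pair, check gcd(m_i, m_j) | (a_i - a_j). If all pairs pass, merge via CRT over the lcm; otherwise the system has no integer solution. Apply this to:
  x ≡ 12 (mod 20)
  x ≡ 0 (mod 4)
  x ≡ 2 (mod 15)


Moduli 20, 4, 15 are not pairwise coprime, so CRT works modulo lcm(m_i) when all pairwise compatibility conditions hold.
Pairwise compatibility: gcd(m_i, m_j) must divide a_i - a_j for every pair.
Merge one congruence at a time:
  Start: x ≡ 12 (mod 20).
  Combine with x ≡ 0 (mod 4): gcd(20, 4) = 4; 0 - 12 = -12, which IS divisible by 4, so compatible.
    Write x = 12 + 20·t and substitute into x ≡ 0 (mod 4): 20·t ≡ 0 − 12 = -12 (mod 4).
    Divide the congruence (and modulus) by g = 4: 5·t ≡ -3 (mod 1).
    Modulo 1 every t works; take t = 0.
    Then x = 12 + 20·0 = 12, valid modulo lcm(20, 4) = 20: x ≡ 12 (mod 20).
  Combine with x ≡ 2 (mod 15): gcd(20, 15) = 5; 2 - 12 = -10, which IS divisible by 5, so compatible.
    Write x = 12 + 20·t and substitute into x ≡ 2 (mod 15): 20·t ≡ 2 − 12 = -10 (mod 15).
    Divide the congruence (and modulus) by g = 5: 4·t ≡ -2 (mod 3).
    Reduce coefficients mod 3: 1·t ≡ 1 (mod 3).
    So t ≡ 1 (mod 3).
    Then x = 12 + 20·1 = 32, valid modulo lcm(20, 15) = 60: x ≡ 32 (mod 60).
Verify: 32 mod 20 = 12, 32 mod 4 = 0, 32 mod 15 = 2.

x ≡ 32 (mod 60).


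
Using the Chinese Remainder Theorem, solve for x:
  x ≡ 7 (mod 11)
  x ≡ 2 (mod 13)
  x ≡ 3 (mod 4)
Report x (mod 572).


Moduli 11, 13, 4 are pairwise coprime; by CRT there is a unique solution modulo M = 11 · 13 · 4 = 572.
Solve pairwise, accumulating the modulus:
  Start with x ≡ 7 (mod 11).
  Combine with x ≡ 2 (mod 13): since gcd(11, 13) = 1, we get a unique residue mod 143.
    Write x = 7 + 11·t and substitute into x ≡ 2 (mod 13): 11·t ≡ 2 − 7 = -5 (mod 13).
    Reduce coefficients mod 13: 11·t ≡ 8 (mod 13).
    The inverse of 11 mod 13 is 6 (since 11·6 = 66 = 5·13 + 1), so t ≡ 6·8 = 48 ≡ 9 (mod 13).
    Then x = 7 + 11·9 = 106, valid modulo lcm(11, 13) = 143: x ≡ 106 (mod 143).
  Combine with x ≡ 3 (mod 4): since gcd(143, 4) = 1, we get a unique residue mod 572.
    Write x = 106 + 143·t and substitute into x ≡ 3 (mod 4): 143·t ≡ 3 − 106 = -103 (mod 4).
    Reduce coefficients mod 4: 3·t ≡ 1 (mod 4).
    The inverse of 3 mod 4 is 3 (since 3·3 = 9 = 2·4 + 1), so t ≡ 3·1 = 3 ≡ 3 (mod 4).
    Then x = 106 + 143·3 = 535, valid modulo lcm(143, 4) = 572: x ≡ 535 (mod 572).
Verify: 535 mod 11 = 7 ✓, 535 mod 13 = 2 ✓, 535 mod 4 = 3 ✓.

x ≡ 535 (mod 572).


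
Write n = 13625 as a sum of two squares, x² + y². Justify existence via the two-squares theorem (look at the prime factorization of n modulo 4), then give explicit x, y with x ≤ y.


Step 1: Factor n = 13625 = 5^3 · 109.
Step 2: Check the mod-4 condition on each prime factor: 5 ≡ 1 (mod 4), exponent 3; 109 ≡ 1 (mod 4), exponent 1.
All primes ≡ 3 (mod 4) appear to even exponent (or don't appear), so by the two-squares theorem n IS expressible as a sum of two squares.
Step 3: Build a representation. Group n = k² · m with k = 5 and m = 5 · 109 = 545 (a product of primes ≡ 1 (mod 4)); a representation of m scales to one of n via (k·x)² + (k·y)² = k²(x² + y²). Each prime p ≡ 1 (mod 4) is itself a sum of two squares; find a² by testing p − a² for a perfect square:
  5: 5 − 1² = 4 = 2² ⇒ 5 = 1² + 2².
  109: 109 − 1² = 108, 109 − 2² = 105, 109 − 3² = 100 = 10² ⇒ 109 = 3² + 10².
  Combine using the Brahmagupta–Fibonacci identity (a² + b²)(c² + d²) = (ac − bd)² + (ad + bc)² = (ac + bd)² + (ad − bc)²:
  5 · 109 = 545: from (1² + 2²)(3² + 10²), take (1·3 − 2·10, 1·10 + 2·3) = (3 − 20, 10 + 6) = (-17, 16); dropping signs (only squares matter) gives (17, 16); check 17² + 16² = 289 + 256 = 545 ✓.
  Scale by k = 5: (5·17, 5·16) = (85, 80).
Step 4: Order so x ≤ y and verify: 80² + 85² = 6400 + 7225 = 13625 = n. ✓

n = 13625 = 80² + 85² (one valid representation with x ≤ y).


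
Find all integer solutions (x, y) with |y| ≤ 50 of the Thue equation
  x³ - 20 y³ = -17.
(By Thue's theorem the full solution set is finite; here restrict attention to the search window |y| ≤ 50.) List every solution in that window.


The equation is x³ - 20y³ = -17. For fixed y, x³ = 20·y³ − 17, so a solution requires the RHS to be a perfect cube.
Strategy: iterate y from -50 to 50, compute RHS = 20·y³ − 17, and check whether it is a (positive or negative) perfect cube.
Check small values of y:
  y = 0: RHS = -17 is not a perfect cube.
  y = 1: RHS = 3 is not a perfect cube.
  y = -1: RHS = -37 is not a perfect cube.
  y = 2: RHS = 143 is not a perfect cube.
  y = -2: RHS = -177 is not a perfect cube.
  y = 3: RHS = 523 is not a perfect cube.
  y = -3: RHS = -557 is not a perfect cube.
Continuing the search up to |y| = 50 finds no solutions either.
No (x, y) in the scanned range satisfies the equation.

No integer solutions with |y| ≤ 50.


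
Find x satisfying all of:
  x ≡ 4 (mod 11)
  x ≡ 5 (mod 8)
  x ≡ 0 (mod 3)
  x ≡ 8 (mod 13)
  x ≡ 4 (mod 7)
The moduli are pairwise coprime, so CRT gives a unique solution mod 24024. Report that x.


Product of moduli M = 11 · 8 · 3 · 13 · 7 = 24024.
Merge one congruence at a time:
  Start: x ≡ 4 (mod 11).
  Combine with x ≡ 5 (mod 8); new modulus lcm = 88.
    Write x = 4 + 11·t and substitute into x ≡ 5 (mod 8): 11·t ≡ 5 − 4 = 1 (mod 8).
    Reduce coefficients mod 8: 3·t ≡ 1 (mod 8).
    The inverse of 3 mod 8 is 3 (since 3·3 = 9 = 1·8 + 1), so t ≡ 3·1 = 3 ≡ 3 (mod 8).
    Then x = 4 + 11·3 = 37, valid modulo lcm(11, 8) = 88: x ≡ 37 (mod 88).
  Combine with x ≡ 0 (mod 3); new modulus lcm = 264.
    Write x = 37 + 88·t and substitute into x ≡ 0 (mod 3): 88·t ≡ 0 − 37 = -37 (mod 3).
    Reduce coefficients mod 3: 1·t ≡ 2 (mod 3).
    So t ≡ 2 (mod 3).
    Then x = 37 + 88·2 = 213, valid modulo lcm(88, 3) = 264: x ≡ 213 (mod 264).
  Combine with x ≡ 8 (mod 13); new modulus lcm = 3432.
    Write x = 213 + 264·t and substitute into x ≡ 8 (mod 13): 264·t ≡ 8 − 213 = -205 (mod 13).
    Reduce coefficients mod 13: 4·t ≡ 3 (mod 13).
    The inverse of 4 mod 13 is 10 (since 4·10 = 40 = 3·13 + 1), so t ≡ 10·3 = 30 ≡ 4 (mod 13).
    Then x = 213 + 264·4 = 1269, valid modulo lcm(264, 13) = 3432: x ≡ 1269 (mod 3432).
  Combine with x ≡ 4 (mod 7); new modulus lcm = 24024.
    Write x = 1269 + 3432·t and substitute into x ≡ 4 (mod 7): 3432·t ≡ 4 − 1269 = -1265 (mod 7).
    Reduce coefficients mod 7: 2·t ≡ 2 (mod 7).
    The inverse of 2 mod 7 is 4 (since 2·4 = 8 = 1·7 + 1), so t ≡ 4·2 = 8 ≡ 1 (mod 7).
    Then x = 1269 + 3432·1 = 4701, valid modulo lcm(3432, 7) = 24024: x ≡ 4701 (mod 24024).
Verify against each original: 4701 mod 11 = 4, 4701 mod 8 = 5, 4701 mod 3 = 0, 4701 mod 13 = 8, 4701 mod 7 = 4.

x ≡ 4701 (mod 24024).


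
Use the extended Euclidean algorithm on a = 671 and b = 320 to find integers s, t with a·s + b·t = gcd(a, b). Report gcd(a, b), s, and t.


Euclidean algorithm on (671, 320) — divide until remainder is 0:
  671 = 2 · 320 + 31
  320 = 10 · 31 + 10
  31 = 3 · 10 + 1
  10 = 10 · 1 + 0
gcd(671, 320) = 1.
Track Bezout coefficients alongside the remainders: start with r₀ = 671 = a·1 + b·0 (s = 1, t = 0) and r₁ = 320 = a·0 + b·1 (s = 0, t = 1); each new remainder r_{k+1} = r_{k-1} − q_k·r_k inherits s_{k+1} = s_{k-1} − q_k·s_k, t_{k+1} = t_{k-1} − q_k·t_k, so r_k = a·s_k + b·t_k at every step:
  q = 2: r = 31, s = 1 − 2·0 = 1, t = 0 − 2·1 = -2  (check: 671·1 + 320·(-2) = 31)
  q = 10: r = 10, s = 0 − 10·1 = -10, t = 1 − 10·(-2) = 21  (check: 671·(-10) + 320·21 = 10)
  q = 3: r = 1, s = 1 − 3·(-10) = 31, t = -2 − 3·21 = -65  (check: 671·31 + 320·(-65) = 1)
The row with r = 1 (the gcd) gives the Bezout coefficients s = 31, t = -65.
Result: 671 · (31) + 320 · (-65) = 1.

gcd(671, 320) = 1; s = 31, t = -65 (check: 671·31 + 320·(-65) = 1).


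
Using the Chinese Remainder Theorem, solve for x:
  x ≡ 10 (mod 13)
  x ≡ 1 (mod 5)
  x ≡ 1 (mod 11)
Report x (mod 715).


Moduli 13, 5, 11 are pairwise coprime; by CRT there is a unique solution modulo M = 13 · 5 · 11 = 715.
Solve pairwise, accumulating the modulus:
  Start with x ≡ 10 (mod 13).
  Combine with x ≡ 1 (mod 5): since gcd(13, 5) = 1, we get a unique residue mod 65.
    Write x = 10 + 13·t and substitute into x ≡ 1 (mod 5): 13·t ≡ 1 − 10 = -9 (mod 5).
    Reduce coefficients mod 5: 3·t ≡ 1 (mod 5).
    The inverse of 3 mod 5 is 2 (since 3·2 = 6 = 1·5 + 1), so t ≡ 2·1 = 2 ≡ 2 (mod 5).
    Then x = 10 + 13·2 = 36, valid modulo lcm(13, 5) = 65: x ≡ 36 (mod 65).
  Combine with x ≡ 1 (mod 11): since gcd(65, 11) = 1, we get a unique residue mod 715.
    Write x = 36 + 65·t and substitute into x ≡ 1 (mod 11): 65·t ≡ 1 − 36 = -35 (mod 11).
    Reduce coefficients mod 11: 10·t ≡ 9 (mod 11).
    The inverse of 10 mod 11 is 10 (since 10·10 = 100 = 9·11 + 1), so t ≡ 10·9 = 90 ≡ 2 (mod 11).
    Then x = 36 + 65·2 = 166, valid modulo lcm(65, 11) = 715: x ≡ 166 (mod 715).
Verify: 166 mod 13 = 10 ✓, 166 mod 5 = 1 ✓, 166 mod 11 = 1 ✓.

x ≡ 166 (mod 715).


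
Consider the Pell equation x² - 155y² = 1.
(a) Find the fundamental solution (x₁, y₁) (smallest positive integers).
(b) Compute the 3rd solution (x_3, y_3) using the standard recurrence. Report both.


Step 1: Find the fundamental solution (x₁, y₁) of x² - 155y² = 1.
  Expand √155 as a continued fraction. a₀ = ⌊√155⌋ = 12; iterate m_{k+1} = d_k·a_k − m_k, d_{k+1} = (155 − m_{k+1}²)/d_k, a_{k+1} = ⌊(a₀ + m_{k+1})/d_{k+1}⌋ (starting m₀ = 0, d₀ = 1), with convergents p_k = a_k·p_{k-1} + p_{k-2}, q_k = a_k·q_{k-1} + q_{k-2} (p₋₁ = 1, q₋₁ = 0):
  k = 0: a₀ = 12; p₀/q₀ = 12/1; p₀² − 155·q₀² = 144 − 155 = -11.
  k = 1: m = 12, d = 11, a = ⌊(12 + 12)/11⌋ = 2; p/q = (2·12 + 1)/(2·1 + 0) = 25/2; p² − 155·q² = 625 − 620 = 5.
  k = 2: m = 10, d = 5, a = ⌊(12 + 10)/5⌋ = 4; p/q = (4·25 + 12)/(4·2 + 1) = 112/9; p² − 155·q² = 12544 − 12555 = -11.
  k = 3: m = 10, d = 11, a = ⌊(12 + 10)/11⌋ = 2; p/q = (2·112 + 25)/(2·9 + 2) = 249/20; p² − 155·q² = 62001 − 62000 = 1.
  The first convergent with p² − 155·q² = 1 gives the fundamental solution (x₁, y₁) = (249, 20).
Step 2: Apply the recurrence (x_{n+1}, y_{n+1}) = (x₁x_n + 155y₁y_n, x₁y_n + y₁x_n) repeatedly.
  From (x_1, y_1) = (249, 20): x_2 = 249·249 + 155·20·20 = 124001; y_2 = 249·20 + 20·249 = 9960.
  From (x_2, y_2) = (124001, 9960): x_3 = 249·124001 + 155·20·9960 = 61752249; y_3 = 249·9960 + 20·124001 = 4960060.
Step 3: Verify x_3² - 155·y_3² = 3813340256558001 - 3813340256558000 = 1 (should be 1). ✓

(x_1, y_1) = (249, 20); (x_3, y_3) = (61752249, 4960060).


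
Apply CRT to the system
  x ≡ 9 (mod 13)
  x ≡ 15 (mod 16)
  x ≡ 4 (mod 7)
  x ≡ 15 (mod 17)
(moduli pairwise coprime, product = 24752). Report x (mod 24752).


Product of moduli M = 13 · 16 · 7 · 17 = 24752.
Merge one congruence at a time:
  Start: x ≡ 9 (mod 13).
  Combine with x ≡ 15 (mod 16); new modulus lcm = 208.
    Write x = 9 + 13·t and substitute into x ≡ 15 (mod 16): 13·t ≡ 15 − 9 = 6 (mod 16).
    The inverse of 13 mod 16 is 5 (since 13·5 = 65 = 4·16 + 1), so t ≡ 5·6 = 30 ≡ 14 (mod 16).
    Then x = 9 + 13·14 = 191, valid modulo lcm(13, 16) = 208: x ≡ 191 (mod 208).
  Combine with x ≡ 4 (mod 7); new modulus lcm = 1456.
    Write x = 191 + 208·t and substitute into x ≡ 4 (mod 7): 208·t ≡ 4 − 191 = -187 (mod 7).
    Reduce coefficients mod 7: 5·t ≡ 2 (mod 7).
    The inverse of 5 mod 7 is 3 (since 5·3 = 15 = 2·7 + 1), so t ≡ 3·2 = 6 ≡ 6 (mod 7).
    Then x = 191 + 208·6 = 1439, valid modulo lcm(208, 7) = 1456: x ≡ 1439 (mod 1456).
  Combine with x ≡ 15 (mod 17); new modulus lcm = 24752.
    Write x = 1439 + 1456·t and substitute into x ≡ 15 (mod 17): 1456·t ≡ 15 − 1439 = -1424 (mod 17).
    Reduce coefficients mod 17: 11·t ≡ 4 (mod 17).
    The inverse of 11 mod 17 is 14 (since 11·14 = 154 = 9·17 + 1), so t ≡ 14·4 = 56 ≡ 5 (mod 17).
    Then x = 1439 + 1456·5 = 8719, valid modulo lcm(1456, 17) = 24752: x ≡ 8719 (mod 24752).
Verify against each original: 8719 mod 13 = 9, 8719 mod 16 = 15, 8719 mod 7 = 4, 8719 mod 17 = 15.

x ≡ 8719 (mod 24752).


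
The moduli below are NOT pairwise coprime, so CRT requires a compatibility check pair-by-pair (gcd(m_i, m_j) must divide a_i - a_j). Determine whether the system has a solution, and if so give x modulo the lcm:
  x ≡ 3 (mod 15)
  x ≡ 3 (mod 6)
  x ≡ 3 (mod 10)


Moduli 15, 6, 10 are not pairwise coprime, so CRT works modulo lcm(m_i) when all pairwise compatibility conditions hold.
Pairwise compatibility: gcd(m_i, m_j) must divide a_i - a_j for every pair.
Merge one congruence at a time:
  Start: x ≡ 3 (mod 15).
  Combine with x ≡ 3 (mod 6): gcd(15, 6) = 3; 3 - 3 = 0, which IS divisible by 3, so compatible.
    Write x = 3 + 15·t and substitute into x ≡ 3 (mod 6): 15·t ≡ 3 − 3 = 0 (mod 6).
    Divide the congruence (and modulus) by g = 3: 5·t ≡ 0 (mod 2).
    Reduce coefficients mod 2: 1·t ≡ 0 (mod 2).
    So t ≡ 0 (mod 2).
    Then x = 3 + 15·0 = 3, valid modulo lcm(15, 6) = 30: x ≡ 3 (mod 30).
  Combine with x ≡ 3 (mod 10): gcd(30, 10) = 10; 3 - 3 = 0, which IS divisible by 10, so compatible.
    Write x = 3 + 30·t and substitute into x ≡ 3 (mod 10): 30·t ≡ 3 − 3 = 0 (mod 10).
    Divide the congruence (and modulus) by g = 10: 3·t ≡ 0 (mod 1).
    Modulo 1 every t works; take t = 0.
    Then x = 3 + 30·0 = 3, valid modulo lcm(30, 10) = 30: x ≡ 3 (mod 30).
Verify: 3 mod 15 = 3, 3 mod 6 = 3, 3 mod 10 = 3.

x ≡ 3 (mod 30).


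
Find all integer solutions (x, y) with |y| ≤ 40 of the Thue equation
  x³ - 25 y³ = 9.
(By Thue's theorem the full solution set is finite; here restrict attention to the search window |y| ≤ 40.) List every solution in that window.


The equation is x³ - 25y³ = 9. For fixed y, x³ = 25·y³ + 9, so a solution requires the RHS to be a perfect cube.
Strategy: iterate y from -40 to 40, compute RHS = 25·y³ + 9, and check whether it is a (positive or negative) perfect cube.
Check small values of y:
  y = 0: RHS = 9 is not a perfect cube.
  y = 1: RHS = 34 is not a perfect cube.
  y = -1: RHS = -16 is not a perfect cube.
  y = 2: RHS = 209 is not a perfect cube.
  y = -2: RHS = -191 is not a perfect cube.
  y = 3: RHS = 684 is not a perfect cube.
  y = -3: RHS = -666 is not a perfect cube.
Continuing the search up to |y| = 40 finds no solutions either.
No (x, y) in the scanned range satisfies the equation.

No integer solutions with |y| ≤ 40.


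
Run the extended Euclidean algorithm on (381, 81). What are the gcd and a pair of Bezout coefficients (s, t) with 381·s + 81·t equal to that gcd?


Euclidean algorithm on (381, 81) — divide until remainder is 0:
  381 = 4 · 81 + 57
  81 = 1 · 57 + 24
  57 = 2 · 24 + 9
  24 = 2 · 9 + 6
  9 = 1 · 6 + 3
  6 = 2 · 3 + 0
gcd(381, 81) = 3.
Track Bezout coefficients alongside the remainders: start with r₀ = 381 = a·1 + b·0 (s = 1, t = 0) and r₁ = 81 = a·0 + b·1 (s = 0, t = 1); each new remainder r_{k+1} = r_{k-1} − q_k·r_k inherits s_{k+1} = s_{k-1} − q_k·s_k, t_{k+1} = t_{k-1} − q_k·t_k, so r_k = a·s_k + b·t_k at every step:
  q = 4: r = 57, s = 1 − 4·0 = 1, t = 0 − 4·1 = -4  (check: 381·1 + 81·(-4) = 57)
  q = 1: r = 24, s = 0 − 1·1 = -1, t = 1 − 1·(-4) = 5  (check: 381·(-1) + 81·5 = 24)
  q = 2: r = 9, s = 1 − 2·(-1) = 3, t = -4 − 2·5 = -14  (check: 381·3 + 81·(-14) = 9)
  q = 2: r = 6, s = -1 − 2·3 = -7, t = 5 − 2·(-14) = 33  (check: 381·(-7) + 81·33 = 6)
  q = 1: r = 3, s = 3 − 1·(-7) = 10, t = -14 − 1·33 = -47  (check: 381·10 + 81·(-47) = 3)
The row with r = 3 (the gcd) gives the Bezout coefficients s = 10, t = -47.
Result: 381 · (10) + 81 · (-47) = 3.

gcd(381, 81) = 3; s = 10, t = -47 (check: 381·10 + 81·(-47) = 3).


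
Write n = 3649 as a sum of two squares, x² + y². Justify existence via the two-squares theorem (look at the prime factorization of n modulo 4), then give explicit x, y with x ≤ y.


Step 1: Factor n = 3649 = 41 · 89.
Step 2: Check the mod-4 condition on each prime factor: 41 ≡ 1 (mod 4), exponent 1; 89 ≡ 1 (mod 4), exponent 1.
All primes ≡ 3 (mod 4) appear to even exponent (or don't appear), so by the two-squares theorem n IS expressible as a sum of two squares.
Step 3: Build a representation. Here n = 41 · 89 is a product of primes ≡ 1 (mod 4). Each prime p ≡ 1 (mod 4) is itself a sum of two squares; find a² by testing p − a² for a perfect square:
  41: 41 − 1² = 40, 41 − 2² = 37, 41 − 3² = 32, 41 − 4² = 25 = 5² ⇒ 41 = 4² + 5².
  89: 89 − 1² = 88, 89 − 2² = 85, 89 − 3² = 80, 89 − 4² = 73, 89 − 5² = 64 = 8² ⇒ 89 = 5² + 8².
  Combine using the Brahmagupta–Fibonacci identity (a² + b²)(c² + d²) = (ac − bd)² + (ad + bc)² = (ac + bd)² + (ad − bc)²:
  41 · 89 = 3649: from (4² + 5²)(5² + 8²), take (4·5 − 5·8, 4·8 + 5·5) = (20 − 40, 32 + 25) = (-20, 57); dropping signs (only squares matter) gives (20, 57); check 20² + 57² = 400 + 3249 = 3649 ✓.
Step 4: Order so x ≤ y and verify: 20² + 57² = 400 + 3249 = 3649 = n. ✓

n = 3649 = 20² + 57² (one valid representation with x ≤ y).
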